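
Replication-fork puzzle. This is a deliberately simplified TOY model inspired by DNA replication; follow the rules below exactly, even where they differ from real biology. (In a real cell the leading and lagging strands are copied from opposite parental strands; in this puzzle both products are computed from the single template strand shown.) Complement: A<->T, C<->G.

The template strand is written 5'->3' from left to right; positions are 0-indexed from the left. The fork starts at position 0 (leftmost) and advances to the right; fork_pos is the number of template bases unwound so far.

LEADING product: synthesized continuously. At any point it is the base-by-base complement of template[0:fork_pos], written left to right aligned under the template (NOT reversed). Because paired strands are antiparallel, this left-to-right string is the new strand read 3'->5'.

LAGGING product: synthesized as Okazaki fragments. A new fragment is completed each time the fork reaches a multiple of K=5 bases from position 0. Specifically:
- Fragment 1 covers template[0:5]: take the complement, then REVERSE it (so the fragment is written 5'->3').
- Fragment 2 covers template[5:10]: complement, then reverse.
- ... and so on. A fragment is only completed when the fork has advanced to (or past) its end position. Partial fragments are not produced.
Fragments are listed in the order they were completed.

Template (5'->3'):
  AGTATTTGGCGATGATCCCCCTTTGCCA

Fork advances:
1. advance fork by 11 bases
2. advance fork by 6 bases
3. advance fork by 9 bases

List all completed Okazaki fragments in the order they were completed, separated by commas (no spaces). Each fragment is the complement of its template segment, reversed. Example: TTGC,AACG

Step 1: advance 11 -> fork_pos = 0 + 11 = 11. Reached multiple(s) of 5: 5, 10 -> fragments 1-2 completed (2 total).
Step 2: advance 6 -> fork_pos = 11 + 6 = 17. Reached multiple(s) of 5: 15 -> fragment 3 completed (3 total).
Step 3: advance 9 -> fork_pos = 17 + 9 = 26. Reached multiple(s) of 5: 20, 25 -> fragments 4-5 completed (5 total).
Final fork_pos = 26, so 5 fragment(s) are complete. Build each: template segment -> complement -> reverse.
Fragment 1: template[0:5] = AGTAT -> complement TCATA -> reversed ATACT
Fragment 2: template[5:10] = TTGGC -> complement AACCG -> reversed GCCAA
Fragment 3: template[10:15] = GATGA -> complement CTACT -> reversed TCATC
Fragment 4: template[15:20] = TCCCC -> complement AGGGG -> reversed GGGGA
Fragment 5: template[20:25] = CTTTG -> complement GAAAC -> reversed CAAAG

Answer: ATACT,GCCAA,TCATC,GGGGA,CAAAG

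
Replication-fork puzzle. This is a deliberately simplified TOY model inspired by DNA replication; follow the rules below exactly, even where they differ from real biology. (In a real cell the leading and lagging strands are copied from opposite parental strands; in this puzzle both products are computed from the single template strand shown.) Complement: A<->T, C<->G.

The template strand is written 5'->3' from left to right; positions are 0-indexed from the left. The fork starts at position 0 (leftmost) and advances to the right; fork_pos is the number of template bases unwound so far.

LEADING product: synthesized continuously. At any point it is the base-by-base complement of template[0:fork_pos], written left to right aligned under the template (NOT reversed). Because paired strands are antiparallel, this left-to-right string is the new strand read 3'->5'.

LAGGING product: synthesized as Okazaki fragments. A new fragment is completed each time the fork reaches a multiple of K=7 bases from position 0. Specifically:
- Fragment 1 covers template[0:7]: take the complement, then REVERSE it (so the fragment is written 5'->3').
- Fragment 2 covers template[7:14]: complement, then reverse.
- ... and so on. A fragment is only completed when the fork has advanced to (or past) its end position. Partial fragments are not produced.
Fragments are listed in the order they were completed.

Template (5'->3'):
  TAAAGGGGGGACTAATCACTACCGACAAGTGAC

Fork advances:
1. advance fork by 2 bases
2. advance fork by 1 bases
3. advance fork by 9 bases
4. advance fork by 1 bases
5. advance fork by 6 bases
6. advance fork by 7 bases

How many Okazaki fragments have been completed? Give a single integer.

Answer: 3

Derivation:
Step 1: advance 2 -> fork_pos = 0 + 2 = 2. Next multiple of 7 is 7 (not reached); still 0 fragment(s).
Step 2: advance 1 -> fork_pos = 2 + 1 = 3. Next multiple of 7 is 7 (not reached); still 0 fragment(s).
Step 3: advance 9 -> fork_pos = 3 + 9 = 12. Reached multiple(s) of 7: 7 -> fragment 1 completed (1 total).
Step 4: advance 1 -> fork_pos = 12 + 1 = 13. Next multiple of 7 is 14 (not reached); still 1 fragment(s).
Step 5: advance 6 -> fork_pos = 13 + 6 = 19. Reached multiple(s) of 7: 14 -> fragment 2 completed (2 total).
Step 6: advance 7 -> fork_pos = 19 + 7 = 26. Reached multiple(s) of 7: 21 -> fragment 3 completed (3 total).
Check: final fork_pos = 26; the multiples of 7 that are <= 26 are 7..21 -> 26 // 7 = 3 completed fragment(s).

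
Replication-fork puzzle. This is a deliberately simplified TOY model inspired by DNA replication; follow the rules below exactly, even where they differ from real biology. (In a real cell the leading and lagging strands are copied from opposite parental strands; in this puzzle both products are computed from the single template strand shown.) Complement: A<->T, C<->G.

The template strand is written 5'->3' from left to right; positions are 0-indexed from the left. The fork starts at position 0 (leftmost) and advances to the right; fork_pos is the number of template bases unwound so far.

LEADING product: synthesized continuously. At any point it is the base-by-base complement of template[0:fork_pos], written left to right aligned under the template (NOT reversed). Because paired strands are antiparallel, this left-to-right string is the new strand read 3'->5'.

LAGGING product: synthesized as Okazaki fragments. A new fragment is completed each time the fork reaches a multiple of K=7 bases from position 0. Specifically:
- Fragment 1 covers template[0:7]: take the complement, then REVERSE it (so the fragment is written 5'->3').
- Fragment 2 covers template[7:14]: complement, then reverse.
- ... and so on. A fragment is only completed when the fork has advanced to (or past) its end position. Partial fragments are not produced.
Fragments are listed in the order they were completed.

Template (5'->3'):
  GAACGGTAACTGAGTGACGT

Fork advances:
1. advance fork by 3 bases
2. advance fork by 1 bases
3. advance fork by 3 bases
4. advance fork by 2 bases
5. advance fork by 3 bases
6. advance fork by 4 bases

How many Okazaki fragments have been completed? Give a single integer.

Step 1: advance 3 -> fork_pos = 0 + 3 = 3. Next multiple of 7 is 7 (not reached); still 0 fragment(s).
Step 2: advance 1 -> fork_pos = 3 + 1 = 4. Next multiple of 7 is 7 (not reached); still 0 fragment(s).
Step 3: advance 3 -> fork_pos = 4 + 3 = 7. Reached multiple(s) of 7: 7 -> fragment 1 completed (1 total).
Step 4: advance 2 -> fork_pos = 7 + 2 = 9. Next multiple of 7 is 14 (not reached); still 1 fragment(s).
Step 5: advance 3 -> fork_pos = 9 + 3 = 12. Next multiple of 7 is 14 (not reached); still 1 fragment(s).
Step 6: advance 4 -> fork_pos = 12 + 4 = 16. Reached multiple(s) of 7: 14 -> fragment 2 completed (2 total).
Check: final fork_pos = 16; the multiples of 7 that are <= 16 are 7..14 -> 16 // 7 = 2 completed fragment(s).

Answer: 2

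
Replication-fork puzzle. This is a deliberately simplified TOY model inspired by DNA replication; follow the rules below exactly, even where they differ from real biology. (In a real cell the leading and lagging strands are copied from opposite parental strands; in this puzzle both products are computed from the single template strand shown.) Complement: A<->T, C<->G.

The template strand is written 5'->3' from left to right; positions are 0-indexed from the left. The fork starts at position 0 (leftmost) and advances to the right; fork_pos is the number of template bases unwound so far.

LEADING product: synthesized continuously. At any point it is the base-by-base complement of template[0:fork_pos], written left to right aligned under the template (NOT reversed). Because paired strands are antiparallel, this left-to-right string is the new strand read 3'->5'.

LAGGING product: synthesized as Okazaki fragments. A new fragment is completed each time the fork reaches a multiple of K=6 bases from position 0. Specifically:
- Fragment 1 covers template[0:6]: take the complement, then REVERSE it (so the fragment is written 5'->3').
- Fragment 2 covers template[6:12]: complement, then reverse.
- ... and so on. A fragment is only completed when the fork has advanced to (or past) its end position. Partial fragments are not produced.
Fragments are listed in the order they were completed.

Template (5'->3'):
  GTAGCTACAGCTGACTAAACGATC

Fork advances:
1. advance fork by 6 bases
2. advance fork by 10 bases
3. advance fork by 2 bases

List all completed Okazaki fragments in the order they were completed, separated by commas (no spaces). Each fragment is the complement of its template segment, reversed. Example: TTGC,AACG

Step 1: advance 6 -> fork_pos = 0 + 6 = 6. Reached multiple(s) of 6: 6 -> fragment 1 completed (1 total).
Step 2: advance 10 -> fork_pos = 6 + 10 = 16. Reached multiple(s) of 6: 12 -> fragment 2 completed (2 total).
Step 3: advance 2 -> fork_pos = 16 + 2 = 18. Reached multiple(s) of 6: 18 -> fragment 3 completed (3 total).
Final fork_pos = 18, so 3 fragment(s) are complete. Build each: template segment -> complement -> reverse.
Fragment 1: template[0:6] = GTAGCT -> complement CATCGA -> reversed AGCTAC
Fragment 2: template[6:12] = ACAGCT -> complement TGTCGA -> reversed AGCTGT
Fragment 3: template[12:18] = GACTAA -> complement CTGATT -> reversed TTAGTC

Answer: AGCTAC,AGCTGT,TTAGTC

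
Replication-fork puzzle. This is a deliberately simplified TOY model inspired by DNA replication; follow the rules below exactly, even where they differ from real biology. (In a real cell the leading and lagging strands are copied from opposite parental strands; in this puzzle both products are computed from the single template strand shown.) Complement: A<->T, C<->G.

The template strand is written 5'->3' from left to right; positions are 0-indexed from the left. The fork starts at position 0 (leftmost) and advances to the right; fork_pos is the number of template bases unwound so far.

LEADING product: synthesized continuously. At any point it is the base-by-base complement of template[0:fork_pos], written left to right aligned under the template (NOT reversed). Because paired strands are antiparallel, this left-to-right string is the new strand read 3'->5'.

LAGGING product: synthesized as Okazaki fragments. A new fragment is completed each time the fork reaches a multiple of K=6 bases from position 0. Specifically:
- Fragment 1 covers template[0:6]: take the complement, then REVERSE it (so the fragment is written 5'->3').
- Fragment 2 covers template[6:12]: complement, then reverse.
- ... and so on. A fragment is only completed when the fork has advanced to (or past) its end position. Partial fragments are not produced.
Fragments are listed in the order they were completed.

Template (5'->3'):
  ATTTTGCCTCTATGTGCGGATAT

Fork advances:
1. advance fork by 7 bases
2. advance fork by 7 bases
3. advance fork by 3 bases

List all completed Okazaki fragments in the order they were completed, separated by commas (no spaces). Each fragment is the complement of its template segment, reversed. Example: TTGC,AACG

Answer: CAAAAT,TAGAGG

Derivation:
Step 1: advance 7 -> fork_pos = 0 + 7 = 7. Reached multiple(s) of 6: 6 -> fragment 1 completed (1 total).
Step 2: advance 7 -> fork_pos = 7 + 7 = 14. Reached multiple(s) of 6: 12 -> fragment 2 completed (2 total).
Step 3: advance 3 -> fork_pos = 14 + 3 = 17. Next multiple of 6 is 18 (not reached); still 2 fragment(s).
Final fork_pos = 17, so 2 fragment(s) are complete. Build each: template segment -> complement -> reverse.
Fragment 1: template[0:6] = ATTTTG -> complement TAAAAC -> reversed CAAAAT
Fragment 2: template[6:12] = CCTCTA -> complement GGAGAT -> reversed TAGAGG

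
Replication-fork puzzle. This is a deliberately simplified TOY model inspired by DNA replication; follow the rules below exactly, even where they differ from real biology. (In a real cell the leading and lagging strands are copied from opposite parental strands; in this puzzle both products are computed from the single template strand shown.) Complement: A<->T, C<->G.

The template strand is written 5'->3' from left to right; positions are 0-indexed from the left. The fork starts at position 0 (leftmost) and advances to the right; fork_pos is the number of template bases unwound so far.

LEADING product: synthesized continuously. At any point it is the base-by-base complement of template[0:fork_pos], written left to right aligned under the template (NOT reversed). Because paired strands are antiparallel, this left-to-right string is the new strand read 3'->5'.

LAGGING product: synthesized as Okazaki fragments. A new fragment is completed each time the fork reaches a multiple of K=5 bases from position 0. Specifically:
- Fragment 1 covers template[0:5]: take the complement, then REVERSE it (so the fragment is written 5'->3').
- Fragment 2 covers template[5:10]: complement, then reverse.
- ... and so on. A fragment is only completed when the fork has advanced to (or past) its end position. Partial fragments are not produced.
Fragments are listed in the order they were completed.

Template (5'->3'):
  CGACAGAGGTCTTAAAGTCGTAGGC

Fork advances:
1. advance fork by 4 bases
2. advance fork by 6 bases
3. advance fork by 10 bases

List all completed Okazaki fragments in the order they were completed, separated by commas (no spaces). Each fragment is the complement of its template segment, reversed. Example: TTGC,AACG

Answer: TGTCG,ACCTC,TTAAG,CGACT

Derivation:
Step 1: advance 4 -> fork_pos = 0 + 4 = 4. Next multiple of 5 is 5 (not reached); still 0 fragment(s).
Step 2: advance 6 -> fork_pos = 4 + 6 = 10. Reached multiple(s) of 5: 5, 10 -> fragments 1-2 completed (2 total).
Step 3: advance 10 -> fork_pos = 10 + 10 = 20. Reached multiple(s) of 5: 15, 20 -> fragments 3-4 completed (4 total).
Final fork_pos = 20, so 4 fragment(s) are complete. Build each: template segment -> complement -> reverse.
Fragment 1: template[0:5] = CGACA -> complement GCTGT -> reversed TGTCG
Fragment 2: template[5:10] = GAGGT -> complement CTCCA -> reversed ACCTC
Fragment 3: template[10:15] = CTTAA -> complement GAATT -> reversed TTAAG
Fragment 4: template[15:20] = AGTCG -> complement TCAGC -> reversed CGACT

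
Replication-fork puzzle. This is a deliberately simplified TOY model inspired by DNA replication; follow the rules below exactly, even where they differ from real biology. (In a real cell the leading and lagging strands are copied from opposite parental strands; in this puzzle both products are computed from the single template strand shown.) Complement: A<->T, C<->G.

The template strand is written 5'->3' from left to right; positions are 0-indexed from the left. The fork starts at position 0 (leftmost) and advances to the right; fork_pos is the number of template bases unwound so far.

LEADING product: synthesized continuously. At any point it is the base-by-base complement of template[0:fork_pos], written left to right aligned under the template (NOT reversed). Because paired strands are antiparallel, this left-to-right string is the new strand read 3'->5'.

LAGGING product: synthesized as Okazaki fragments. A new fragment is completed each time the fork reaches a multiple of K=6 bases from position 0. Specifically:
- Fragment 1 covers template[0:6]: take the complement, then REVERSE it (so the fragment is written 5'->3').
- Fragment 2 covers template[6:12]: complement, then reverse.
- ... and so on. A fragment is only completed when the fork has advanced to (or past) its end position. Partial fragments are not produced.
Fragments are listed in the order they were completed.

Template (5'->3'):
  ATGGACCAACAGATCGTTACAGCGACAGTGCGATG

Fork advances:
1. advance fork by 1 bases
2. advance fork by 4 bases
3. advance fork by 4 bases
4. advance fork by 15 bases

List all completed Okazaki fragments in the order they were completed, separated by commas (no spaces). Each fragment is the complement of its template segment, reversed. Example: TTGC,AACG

Step 1: advance 1 -> fork_pos = 0 + 1 = 1. Next multiple of 6 is 6 (not reached); still 0 fragment(s).
Step 2: advance 4 -> fork_pos = 1 + 4 = 5. Next multiple of 6 is 6 (not reached); still 0 fragment(s).
Step 3: advance 4 -> fork_pos = 5 + 4 = 9. Reached multiple(s) of 6: 6 -> fragment 1 completed (1 total).
Step 4: advance 15 -> fork_pos = 9 + 15 = 24. Reached multiple(s) of 6: 12, 18, 24 -> fragments 2-4 completed (4 total).
Final fork_pos = 24, so 4 fragment(s) are complete. Build each: template segment -> complement -> reverse.
Fragment 1: template[0:6] = ATGGAC -> complement TACCTG -> reversed GTCCAT
Fragment 2: template[6:12] = CAACAG -> complement GTTGTC -> reversed CTGTTG
Fragment 3: template[12:18] = ATCGTT -> complement TAGCAA -> reversed AACGAT
Fragment 4: template[18:24] = ACAGCG -> complement TGTCGC -> reversed CGCTGT

Answer: GTCCAT,CTGTTG,AACGAT,CGCTGT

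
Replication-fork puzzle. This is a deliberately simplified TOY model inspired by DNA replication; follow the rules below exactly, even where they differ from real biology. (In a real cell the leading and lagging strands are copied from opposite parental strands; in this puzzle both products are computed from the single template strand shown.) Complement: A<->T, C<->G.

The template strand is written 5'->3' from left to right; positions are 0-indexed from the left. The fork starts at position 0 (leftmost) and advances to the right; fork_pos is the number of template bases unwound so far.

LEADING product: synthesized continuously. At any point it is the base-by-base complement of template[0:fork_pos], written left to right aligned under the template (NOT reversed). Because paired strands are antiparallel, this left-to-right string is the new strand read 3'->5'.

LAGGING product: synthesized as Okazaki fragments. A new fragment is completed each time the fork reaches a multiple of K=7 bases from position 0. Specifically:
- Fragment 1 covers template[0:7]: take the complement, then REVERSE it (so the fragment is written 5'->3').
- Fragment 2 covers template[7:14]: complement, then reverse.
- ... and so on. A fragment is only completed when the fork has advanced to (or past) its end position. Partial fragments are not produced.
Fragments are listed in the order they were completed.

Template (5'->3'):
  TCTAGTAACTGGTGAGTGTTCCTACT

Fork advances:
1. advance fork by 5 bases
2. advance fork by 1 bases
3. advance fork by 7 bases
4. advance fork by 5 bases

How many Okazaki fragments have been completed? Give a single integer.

Answer: 2

Derivation:
Step 1: advance 5 -> fork_pos = 0 + 5 = 5. Next multiple of 7 is 7 (not reached); still 0 fragment(s).
Step 2: advance 1 -> fork_pos = 5 + 1 = 6. Next multiple of 7 is 7 (not reached); still 0 fragment(s).
Step 3: advance 7 -> fork_pos = 6 + 7 = 13. Reached multiple(s) of 7: 7 -> fragment 1 completed (1 total).
Step 4: advance 5 -> fork_pos = 13 + 5 = 18. Reached multiple(s) of 7: 14 -> fragment 2 completed (2 total).
Check: final fork_pos = 18; the multiples of 7 that are <= 18 are 7..14 -> 18 // 7 = 2 completed fragment(s).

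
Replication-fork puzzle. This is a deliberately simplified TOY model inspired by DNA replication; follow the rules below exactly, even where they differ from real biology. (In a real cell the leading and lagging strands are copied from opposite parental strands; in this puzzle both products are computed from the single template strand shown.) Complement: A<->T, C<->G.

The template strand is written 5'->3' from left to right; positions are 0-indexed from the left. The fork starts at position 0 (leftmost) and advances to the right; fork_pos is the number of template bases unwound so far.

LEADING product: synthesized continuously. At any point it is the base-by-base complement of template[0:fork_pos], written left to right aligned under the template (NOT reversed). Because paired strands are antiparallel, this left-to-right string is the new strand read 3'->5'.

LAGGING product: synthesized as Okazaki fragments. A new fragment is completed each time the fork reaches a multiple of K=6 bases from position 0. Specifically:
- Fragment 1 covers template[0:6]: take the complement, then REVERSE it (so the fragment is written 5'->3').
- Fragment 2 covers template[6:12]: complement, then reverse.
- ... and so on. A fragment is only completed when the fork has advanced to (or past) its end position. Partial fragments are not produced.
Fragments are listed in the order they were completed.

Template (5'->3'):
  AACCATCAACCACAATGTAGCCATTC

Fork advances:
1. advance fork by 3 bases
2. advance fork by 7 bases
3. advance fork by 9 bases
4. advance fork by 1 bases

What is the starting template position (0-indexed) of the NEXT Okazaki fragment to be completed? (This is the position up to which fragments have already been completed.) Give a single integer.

Answer: 18

Derivation:
Step 1: advance 3 -> fork_pos = 0 + 3 = 3. Next multiple of 6 is 6 (not reached); still 0 fragment(s).
Step 2: advance 7 -> fork_pos = 3 + 7 = 10. Reached multiple(s) of 6: 6 -> fragment 1 completed (1 total).
Step 3: advance 9 -> fork_pos = 10 + 9 = 19. Reached multiple(s) of 6: 12, 18 -> fragments 2-3 completed (3 total).
Step 4: advance 1 -> fork_pos = 19 + 1 = 20. Next multiple of 6 is 24 (not reached); still 3 fragment(s).
3 fragment(s) completed, covering template[0:18] (3 x 6 = 18). The next fragment, fragment 4, covers template[18:24], so it starts at position 18.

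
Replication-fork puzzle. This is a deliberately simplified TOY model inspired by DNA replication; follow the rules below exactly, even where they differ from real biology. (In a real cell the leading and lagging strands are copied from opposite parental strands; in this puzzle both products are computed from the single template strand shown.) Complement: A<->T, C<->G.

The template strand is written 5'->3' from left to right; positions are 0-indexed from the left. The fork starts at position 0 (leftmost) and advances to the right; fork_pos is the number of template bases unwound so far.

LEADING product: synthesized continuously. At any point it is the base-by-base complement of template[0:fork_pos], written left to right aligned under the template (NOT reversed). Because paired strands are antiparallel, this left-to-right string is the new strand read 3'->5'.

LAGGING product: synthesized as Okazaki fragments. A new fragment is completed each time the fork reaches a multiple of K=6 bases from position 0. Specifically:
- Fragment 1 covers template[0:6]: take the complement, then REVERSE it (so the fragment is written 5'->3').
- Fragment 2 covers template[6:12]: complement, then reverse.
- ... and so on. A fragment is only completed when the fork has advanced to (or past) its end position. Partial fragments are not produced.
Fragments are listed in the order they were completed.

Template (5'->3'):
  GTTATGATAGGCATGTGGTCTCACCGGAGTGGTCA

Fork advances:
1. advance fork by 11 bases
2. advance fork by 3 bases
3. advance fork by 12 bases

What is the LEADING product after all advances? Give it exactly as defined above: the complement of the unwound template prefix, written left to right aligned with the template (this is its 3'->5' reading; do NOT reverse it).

Step 1: advance 11 -> fork_pos = 0 + 11 = 11.
Step 2: advance 3 -> fork_pos = 11 + 3 = 14.
Step 3: advance 12 -> fork_pos = 14 + 12 = 26.
Unwound prefix: template[0:26] = GTTATGATAGGCATGTGGTCTCACCG
Complement it base by base (A<->T, C<->G), keeping left-to-right order:
  [0:5] GTTAT -> CAATA
  [5:10] GATAG -> CTATC
  [10:15] GCATG -> CGTAC
  [15:20] TGGTC -> ACCAG
  [20:25] TCACC -> AGTGG
  [25:26] G -> C
Concatenate: CAATACTATCCGTACACCAGAGTGGC (length 26; written aligned with the template, i.e. 3'->5').

Answer: CAATACTATCCGTACACCAGAGTGGC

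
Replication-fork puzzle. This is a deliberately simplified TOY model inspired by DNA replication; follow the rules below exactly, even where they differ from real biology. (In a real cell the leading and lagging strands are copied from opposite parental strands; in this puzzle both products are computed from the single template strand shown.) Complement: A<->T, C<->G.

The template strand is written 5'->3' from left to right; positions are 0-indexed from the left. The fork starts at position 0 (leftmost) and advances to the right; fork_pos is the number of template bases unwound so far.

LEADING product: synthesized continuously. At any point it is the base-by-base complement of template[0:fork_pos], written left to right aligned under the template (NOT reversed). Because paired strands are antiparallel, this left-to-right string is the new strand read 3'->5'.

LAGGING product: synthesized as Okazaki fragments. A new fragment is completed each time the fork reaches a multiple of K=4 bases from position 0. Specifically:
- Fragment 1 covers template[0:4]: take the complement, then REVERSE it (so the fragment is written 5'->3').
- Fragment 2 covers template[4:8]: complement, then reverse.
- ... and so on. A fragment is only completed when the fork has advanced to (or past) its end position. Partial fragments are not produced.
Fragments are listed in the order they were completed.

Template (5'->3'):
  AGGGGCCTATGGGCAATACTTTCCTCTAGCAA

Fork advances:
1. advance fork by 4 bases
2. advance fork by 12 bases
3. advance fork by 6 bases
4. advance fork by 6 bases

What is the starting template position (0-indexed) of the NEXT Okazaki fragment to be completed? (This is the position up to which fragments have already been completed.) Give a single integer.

Step 1: advance 4 -> fork_pos = 0 + 4 = 4. Reached multiple(s) of 4: 4 -> fragment 1 completed (1 total).
Step 2: advance 12 -> fork_pos = 4 + 12 = 16. Reached multiple(s) of 4: 8, 12, 16 -> fragments 2-4 completed (4 total).
Step 3: advance 6 -> fork_pos = 16 + 6 = 22. Reached multiple(s) of 4: 20 -> fragment 5 completed (5 total).
Step 4: advance 6 -> fork_pos = 22 + 6 = 28. Reached multiple(s) of 4: 24, 28 -> fragments 6-7 completed (7 total).
7 fragment(s) completed, covering template[0:28] (7 x 4 = 28). The next fragment, fragment 8, covers template[28:32], so it starts at position 28.

Answer: 28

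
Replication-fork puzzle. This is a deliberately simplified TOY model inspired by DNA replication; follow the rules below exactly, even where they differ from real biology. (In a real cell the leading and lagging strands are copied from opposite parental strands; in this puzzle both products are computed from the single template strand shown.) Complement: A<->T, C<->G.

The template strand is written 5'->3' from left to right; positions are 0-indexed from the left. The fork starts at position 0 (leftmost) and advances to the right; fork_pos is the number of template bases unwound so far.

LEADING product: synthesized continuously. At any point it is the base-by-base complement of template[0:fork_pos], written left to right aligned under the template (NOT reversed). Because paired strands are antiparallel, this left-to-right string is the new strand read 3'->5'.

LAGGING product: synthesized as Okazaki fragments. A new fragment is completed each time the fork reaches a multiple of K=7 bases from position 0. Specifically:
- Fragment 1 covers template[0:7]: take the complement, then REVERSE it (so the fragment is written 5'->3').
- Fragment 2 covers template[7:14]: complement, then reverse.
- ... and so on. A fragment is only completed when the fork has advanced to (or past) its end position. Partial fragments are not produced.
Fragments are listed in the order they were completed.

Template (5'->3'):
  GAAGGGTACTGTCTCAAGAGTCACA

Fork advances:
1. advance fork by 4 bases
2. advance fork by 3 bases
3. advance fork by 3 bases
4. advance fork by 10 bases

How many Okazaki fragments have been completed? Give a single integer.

Answer: 2

Derivation:
Step 1: advance 4 -> fork_pos = 0 + 4 = 4. Next multiple of 7 is 7 (not reached); still 0 fragment(s).
Step 2: advance 3 -> fork_pos = 4 + 3 = 7. Reached multiple(s) of 7: 7 -> fragment 1 completed (1 total).
Step 3: advance 3 -> fork_pos = 7 + 3 = 10. Next multiple of 7 is 14 (not reached); still 1 fragment(s).
Step 4: advance 10 -> fork_pos = 10 + 10 = 20. Reached multiple(s) of 7: 14 -> fragment 2 completed (2 total).
Check: final fork_pos = 20; the multiples of 7 that are <= 20 are 7..14 -> 20 // 7 = 2 completed fragment(s).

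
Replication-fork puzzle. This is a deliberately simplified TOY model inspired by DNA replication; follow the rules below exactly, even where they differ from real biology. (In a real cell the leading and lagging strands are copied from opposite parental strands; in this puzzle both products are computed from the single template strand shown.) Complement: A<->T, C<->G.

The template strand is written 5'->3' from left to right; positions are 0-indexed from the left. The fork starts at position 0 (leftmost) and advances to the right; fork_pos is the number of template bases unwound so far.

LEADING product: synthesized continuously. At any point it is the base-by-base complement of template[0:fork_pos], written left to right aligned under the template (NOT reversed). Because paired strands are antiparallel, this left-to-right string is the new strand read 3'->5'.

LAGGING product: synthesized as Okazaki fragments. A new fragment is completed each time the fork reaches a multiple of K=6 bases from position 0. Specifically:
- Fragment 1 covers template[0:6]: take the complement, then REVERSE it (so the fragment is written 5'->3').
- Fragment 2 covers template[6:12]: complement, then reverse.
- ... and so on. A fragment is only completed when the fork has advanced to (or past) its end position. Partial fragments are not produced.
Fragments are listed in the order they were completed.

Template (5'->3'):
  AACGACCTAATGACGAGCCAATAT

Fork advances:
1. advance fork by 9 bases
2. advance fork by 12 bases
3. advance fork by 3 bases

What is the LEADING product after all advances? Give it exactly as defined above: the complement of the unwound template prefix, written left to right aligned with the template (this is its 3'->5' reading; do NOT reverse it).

Step 1: advance 9 -> fork_pos = 0 + 9 = 9.
Step 2: advance 12 -> fork_pos = 9 + 12 = 21.
Step 3: advance 3 -> fork_pos = 21 + 3 = 24.
Unwound prefix: template[0:24] = AACGACCTAATGACGAGCCAATAT
Complement it base by base (A<->T, C<->G), keeping left-to-right order:
  [0:5] AACGA -> TTGCT
  [5:10] CCTAA -> GGATT
  [10:15] TGACG -> ACTGC
  [15:20] AGCCA -> TCGGT
  [20:24] ATAT -> TATA
Concatenate: TTGCTGGATTACTGCTCGGTTATA (length 24; written aligned with the template, i.e. 3'->5').

Answer: TTGCTGGATTACTGCTCGGTTATA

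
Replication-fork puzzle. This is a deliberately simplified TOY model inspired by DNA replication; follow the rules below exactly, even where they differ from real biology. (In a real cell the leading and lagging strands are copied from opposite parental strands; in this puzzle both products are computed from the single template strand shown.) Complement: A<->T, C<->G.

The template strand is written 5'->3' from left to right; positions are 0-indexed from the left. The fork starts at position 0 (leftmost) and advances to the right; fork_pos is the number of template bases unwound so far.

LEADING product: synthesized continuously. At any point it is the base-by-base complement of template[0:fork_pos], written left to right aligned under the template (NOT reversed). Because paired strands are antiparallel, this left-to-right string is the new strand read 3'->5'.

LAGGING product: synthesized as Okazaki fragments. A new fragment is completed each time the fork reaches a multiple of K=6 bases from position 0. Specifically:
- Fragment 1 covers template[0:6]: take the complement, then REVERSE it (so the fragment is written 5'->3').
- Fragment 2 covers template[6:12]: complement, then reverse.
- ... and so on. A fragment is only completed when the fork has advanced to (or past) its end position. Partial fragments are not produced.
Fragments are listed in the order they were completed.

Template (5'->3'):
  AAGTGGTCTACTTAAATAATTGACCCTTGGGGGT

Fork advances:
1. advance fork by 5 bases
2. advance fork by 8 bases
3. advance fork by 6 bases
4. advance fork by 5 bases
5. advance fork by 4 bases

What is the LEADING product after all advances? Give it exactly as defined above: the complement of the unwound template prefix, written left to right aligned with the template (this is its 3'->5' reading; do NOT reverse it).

Step 1: advance 5 -> fork_pos = 0 + 5 = 5.
Step 2: advance 8 -> fork_pos = 5 + 8 = 13.
Step 3: advance 6 -> fork_pos = 13 + 6 = 19.
Step 4: advance 5 -> fork_pos = 19 + 5 = 24.
Step 5: advance 4 -> fork_pos = 24 + 4 = 28.
Unwound prefix: template[0:28] = AAGTGGTCTACTTAAATAATTGACCCTT
Complement it base by base (A<->T, C<->G), keeping left-to-right order:
  [0:5] AAGTG -> TTCAC
  [5:10] GTCTA -> CAGAT
  [10:15] CTTAA -> GAATT
  [15:20] ATAAT -> TATTA
  [20:25] TGACC -> ACTGG
  [25:28] CTT -> GAA
Concatenate: TTCACCAGATGAATTTATTAACTGGGAA (length 28; written aligned with the template, i.e. 3'->5').

Answer: TTCACCAGATGAATTTATTAACTGGGAA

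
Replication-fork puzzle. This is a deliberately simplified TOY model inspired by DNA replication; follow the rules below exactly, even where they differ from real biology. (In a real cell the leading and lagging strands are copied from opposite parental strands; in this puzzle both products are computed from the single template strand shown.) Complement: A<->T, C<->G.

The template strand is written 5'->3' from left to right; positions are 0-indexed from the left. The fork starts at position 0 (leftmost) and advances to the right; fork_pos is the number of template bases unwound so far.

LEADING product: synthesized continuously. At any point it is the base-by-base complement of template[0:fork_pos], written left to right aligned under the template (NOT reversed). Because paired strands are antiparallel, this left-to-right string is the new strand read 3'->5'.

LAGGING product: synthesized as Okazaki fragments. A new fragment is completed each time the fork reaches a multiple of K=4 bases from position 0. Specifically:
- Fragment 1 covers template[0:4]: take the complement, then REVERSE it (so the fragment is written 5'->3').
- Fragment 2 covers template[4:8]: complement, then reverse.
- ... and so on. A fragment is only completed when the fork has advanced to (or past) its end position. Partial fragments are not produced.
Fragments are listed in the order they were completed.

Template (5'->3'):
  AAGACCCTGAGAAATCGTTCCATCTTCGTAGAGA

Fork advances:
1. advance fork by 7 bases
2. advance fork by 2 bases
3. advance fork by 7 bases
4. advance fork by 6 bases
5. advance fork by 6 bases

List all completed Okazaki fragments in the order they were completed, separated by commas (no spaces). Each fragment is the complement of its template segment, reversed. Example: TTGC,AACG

Answer: TCTT,AGGG,TCTC,GATT,GAAC,GATG,CGAA

Derivation:
Step 1: advance 7 -> fork_pos = 0 + 7 = 7. Reached multiple(s) of 4: 4 -> fragment 1 completed (1 total).
Step 2: advance 2 -> fork_pos = 7 + 2 = 9. Reached multiple(s) of 4: 8 -> fragment 2 completed (2 total).
Step 3: advance 7 -> fork_pos = 9 + 7 = 16. Reached multiple(s) of 4: 12, 16 -> fragments 3-4 completed (4 total).
Step 4: advance 6 -> fork_pos = 16 + 6 = 22. Reached multiple(s) of 4: 20 -> fragment 5 completed (5 total).
Step 5: advance 6 -> fork_pos = 22 + 6 = 28. Reached multiple(s) of 4: 24, 28 -> fragments 6-7 completed (7 total).
Final fork_pos = 28, so 7 fragment(s) are complete. Build each: template segment -> complement -> reverse.
Fragment 1: template[0:4] = AAGA -> complement TTCT -> reversed TCTT
Fragment 2: template[4:8] = CCCT -> complement GGGA -> reversed AGGG
Fragment 3: template[8:12] = GAGA -> complement CTCT -> reversed TCTC
Fragment 4: template[12:16] = AATC -> complement TTAG -> reversed GATT
Fragment 5: template[16:20] = GTTC -> complement CAAG -> reversed GAAC
Fragment 6: template[20:24] = CATC -> complement GTAG -> reversed GATG
Fragment 7: template[24:28] = TTCG -> complement AAGC -> reversed CGAA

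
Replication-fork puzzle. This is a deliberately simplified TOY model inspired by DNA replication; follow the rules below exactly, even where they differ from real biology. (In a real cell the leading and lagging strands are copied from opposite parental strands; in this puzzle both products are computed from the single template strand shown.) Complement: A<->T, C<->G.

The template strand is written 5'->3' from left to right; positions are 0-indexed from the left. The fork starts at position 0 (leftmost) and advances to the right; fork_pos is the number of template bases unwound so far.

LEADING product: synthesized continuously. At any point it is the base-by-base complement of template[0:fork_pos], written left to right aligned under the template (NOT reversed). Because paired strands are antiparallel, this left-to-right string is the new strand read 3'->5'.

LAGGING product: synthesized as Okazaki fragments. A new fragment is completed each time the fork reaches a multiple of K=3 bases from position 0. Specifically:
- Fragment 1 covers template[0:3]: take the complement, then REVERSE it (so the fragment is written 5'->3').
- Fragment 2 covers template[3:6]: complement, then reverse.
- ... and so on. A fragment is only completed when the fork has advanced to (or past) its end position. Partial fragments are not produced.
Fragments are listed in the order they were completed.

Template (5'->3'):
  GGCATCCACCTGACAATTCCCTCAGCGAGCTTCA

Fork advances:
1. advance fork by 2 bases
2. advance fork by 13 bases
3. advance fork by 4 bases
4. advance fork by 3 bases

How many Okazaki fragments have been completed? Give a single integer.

Step 1: advance 2 -> fork_pos = 0 + 2 = 2. Next multiple of 3 is 3 (not reached); still 0 fragment(s).
Step 2: advance 13 -> fork_pos = 2 + 13 = 15. Reached multiple(s) of 3: 3, 6, 9, 12, 15 -> fragments 1-5 completed (5 total).
Step 3: advance 4 -> fork_pos = 15 + 4 = 19. Reached multiple(s) of 3: 18 -> fragment 6 completed (6 total).
Step 4: advance 3 -> fork_pos = 19 + 3 = 22. Reached multiple(s) of 3: 21 -> fragment 7 completed (7 total).
Check: final fork_pos = 22; the multiples of 3 that are <= 22 are 3..21 -> 22 // 3 = 7 completed fragment(s).

Answer: 7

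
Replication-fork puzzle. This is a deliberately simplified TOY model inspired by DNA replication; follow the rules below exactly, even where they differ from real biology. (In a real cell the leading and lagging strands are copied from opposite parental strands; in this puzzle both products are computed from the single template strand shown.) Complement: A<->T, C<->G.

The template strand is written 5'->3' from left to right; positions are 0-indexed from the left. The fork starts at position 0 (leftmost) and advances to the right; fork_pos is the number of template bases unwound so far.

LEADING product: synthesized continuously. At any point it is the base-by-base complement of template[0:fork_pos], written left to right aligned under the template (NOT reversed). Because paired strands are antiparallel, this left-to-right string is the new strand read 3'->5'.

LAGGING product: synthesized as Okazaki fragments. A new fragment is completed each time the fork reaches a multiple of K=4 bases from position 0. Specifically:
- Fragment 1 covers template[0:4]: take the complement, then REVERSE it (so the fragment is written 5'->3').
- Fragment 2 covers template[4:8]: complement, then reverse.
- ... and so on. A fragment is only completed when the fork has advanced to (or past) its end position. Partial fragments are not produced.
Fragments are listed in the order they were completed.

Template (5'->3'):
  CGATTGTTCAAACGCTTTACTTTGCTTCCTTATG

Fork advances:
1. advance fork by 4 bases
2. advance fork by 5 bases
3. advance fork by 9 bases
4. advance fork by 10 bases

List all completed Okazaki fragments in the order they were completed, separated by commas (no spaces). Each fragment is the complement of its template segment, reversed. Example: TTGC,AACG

Step 1: advance 4 -> fork_pos = 0 + 4 = 4. Reached multiple(s) of 4: 4 -> fragment 1 completed (1 total).
Step 2: advance 5 -> fork_pos = 4 + 5 = 9. Reached multiple(s) of 4: 8 -> fragment 2 completed (2 total).
Step 3: advance 9 -> fork_pos = 9 + 9 = 18. Reached multiple(s) of 4: 12, 16 -> fragments 3-4 completed (4 total).
Step 4: advance 10 -> fork_pos = 18 + 10 = 28. Reached multiple(s) of 4: 20, 24, 28 -> fragments 5-7 completed (7 total).
Final fork_pos = 28, so 7 fragment(s) are complete. Build each: template segment -> complement -> reverse.
Fragment 1: template[0:4] = CGAT -> complement GCTA -> reversed ATCG
Fragment 2: template[4:8] = TGTT -> complement ACAA -> reversed AACA
Fragment 3: template[8:12] = CAAA -> complement GTTT -> reversed TTTG
Fragment 4: template[12:16] = CGCT -> complement GCGA -> reversed AGCG
Fragment 5: template[16:20] = TTAC -> complement AATG -> reversed GTAA
Fragment 6: template[20:24] = TTTG -> complement AAAC -> reversed CAAA
Fragment 7: template[24:28] = CTTC -> complement GAAG -> reversed GAAG

Answer: ATCG,AACA,TTTG,AGCG,GTAA,CAAA,GAAG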